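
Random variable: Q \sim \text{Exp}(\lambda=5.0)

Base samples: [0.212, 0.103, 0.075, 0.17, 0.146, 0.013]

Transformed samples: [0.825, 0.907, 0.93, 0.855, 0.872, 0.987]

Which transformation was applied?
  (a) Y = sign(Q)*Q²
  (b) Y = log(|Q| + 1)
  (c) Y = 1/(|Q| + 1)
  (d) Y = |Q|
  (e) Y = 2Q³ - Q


Checking option (c) Y = 1/(|Q| + 1):
  Q = 0.212 -> Y = 0.825 ✓
  Q = 0.103 -> Y = 0.907 ✓
  Q = 0.075 -> Y = 0.93 ✓
All samples match this transformation.

(c) 1/(|Q| + 1)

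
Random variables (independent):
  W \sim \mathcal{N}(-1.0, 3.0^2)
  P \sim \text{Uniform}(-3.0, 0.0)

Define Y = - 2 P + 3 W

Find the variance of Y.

For independent RVs: Var(aX + bY) = a²Var(X) + b²Var(Y)
Var(W) = 9
Var(P) = 0.75
Var(Y) = 3²*9 + (-2)²*0.75
= 9*9 + 4*0.75 = 84

84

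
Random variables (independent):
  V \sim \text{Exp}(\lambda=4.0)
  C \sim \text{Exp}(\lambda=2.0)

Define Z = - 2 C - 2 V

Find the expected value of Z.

E[Z] = -2*E[V] - 2*E[C]
E[V] = 0.25
E[C] = 0.5
E[Z] = -2*0.25 - 2*0.5 = -1.5

-1.5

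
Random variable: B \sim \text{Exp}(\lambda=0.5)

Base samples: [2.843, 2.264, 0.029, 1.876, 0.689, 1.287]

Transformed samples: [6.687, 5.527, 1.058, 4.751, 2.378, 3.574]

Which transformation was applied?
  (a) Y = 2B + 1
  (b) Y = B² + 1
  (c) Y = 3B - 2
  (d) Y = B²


Checking option (a) Y = 2B + 1:
  B = 2.843 -> Y = 6.687 ✓
  B = 2.264 -> Y = 5.527 ✓
  B = 0.029 -> Y = 1.058 ✓
All samples match this transformation.

(a) 2B + 1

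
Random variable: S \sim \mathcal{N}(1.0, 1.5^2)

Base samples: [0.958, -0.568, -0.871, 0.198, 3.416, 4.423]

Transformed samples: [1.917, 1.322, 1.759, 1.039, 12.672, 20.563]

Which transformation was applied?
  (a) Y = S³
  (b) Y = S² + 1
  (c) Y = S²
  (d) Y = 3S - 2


Checking option (b) Y = S² + 1:
  S = 0.958 -> Y = 1.917 ✓
  S = -0.568 -> Y = 1.322 ✓
  S = -0.871 -> Y = 1.759 ✓
All samples match this transformation.

(b) S² + 1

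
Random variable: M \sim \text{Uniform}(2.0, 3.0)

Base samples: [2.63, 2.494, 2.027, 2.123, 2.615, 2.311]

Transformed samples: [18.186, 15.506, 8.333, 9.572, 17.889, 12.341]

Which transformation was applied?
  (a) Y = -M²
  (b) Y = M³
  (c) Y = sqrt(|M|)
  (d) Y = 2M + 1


Checking option (b) Y = M³:
  M = 2.63 -> Y = 18.186 ✓
  M = 2.494 -> Y = 15.506 ✓
  M = 2.027 -> Y = 8.333 ✓
All samples match this transformation.

(b) M³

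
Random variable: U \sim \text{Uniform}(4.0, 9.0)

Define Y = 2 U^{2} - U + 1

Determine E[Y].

E[Y] = 2*E[U²] - 1*E[U] + 1
E[U] = 6.5
E[U²] = Var(U) + (E[U])² = 2.0833333 + 42.25 = 44.333333
E[Y] = 2*44.333333 - 1*6.5 + 1 = 83.166667

83.166667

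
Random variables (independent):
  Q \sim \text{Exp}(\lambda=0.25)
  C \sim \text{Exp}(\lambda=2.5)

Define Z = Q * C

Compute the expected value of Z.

For independent RVs: E[XY] = E[X]*E[Y]
E[Q] = 4
E[C] = 0.4
E[Z] = 4 * 0.4 = 1.6

1.6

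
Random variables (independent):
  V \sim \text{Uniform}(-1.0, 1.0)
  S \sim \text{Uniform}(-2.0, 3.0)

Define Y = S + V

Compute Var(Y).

For independent RVs: Var(aX + bY) = a²Var(X) + b²Var(Y)
Var(V) = 0.33333333
Var(S) = 2.0833333
Var(Y) = 1²*0.33333333 + 1²*2.0833333
= 1*0.33333333 + 1*2.0833333 = 2.4166667

2.4166667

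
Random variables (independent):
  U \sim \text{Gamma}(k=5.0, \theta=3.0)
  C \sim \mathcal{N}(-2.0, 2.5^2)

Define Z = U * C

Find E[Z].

For independent RVs: E[XY] = E[X]*E[Y]
E[U] = 15
E[C] = -2
E[Z] = 15 * (-2) = -30

-30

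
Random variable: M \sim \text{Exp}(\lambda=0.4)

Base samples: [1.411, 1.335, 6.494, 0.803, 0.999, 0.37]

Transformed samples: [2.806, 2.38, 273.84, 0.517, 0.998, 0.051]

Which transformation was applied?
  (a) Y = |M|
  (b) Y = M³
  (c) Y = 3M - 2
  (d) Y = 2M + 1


Checking option (b) Y = M³:
  M = 1.411 -> Y = 2.806 ✓
  M = 1.335 -> Y = 2.38 ✓
  M = 6.494 -> Y = 273.84 ✓
All samples match this transformation.

(b) M³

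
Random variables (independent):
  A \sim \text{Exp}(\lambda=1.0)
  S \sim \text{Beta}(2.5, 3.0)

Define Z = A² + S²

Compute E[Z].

E[Z] = E[A²] + E[S²]
E[A²] = Var(A) + E[A]² = 1 + 1 = 2
E[S²] = Var(S) + E[S]² = 0.038143675 + 0.20661157 = 0.24475524
E[Z] = 2 + 0.24475524 = 2.2447552

2.2447552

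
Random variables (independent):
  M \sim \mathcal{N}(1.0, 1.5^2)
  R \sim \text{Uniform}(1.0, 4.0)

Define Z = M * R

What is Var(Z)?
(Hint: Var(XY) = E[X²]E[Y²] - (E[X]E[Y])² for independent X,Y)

Var(XY) = E[X²]E[Y²] - (E[X]E[Y])²
E[M] = 1, Var(M) = 2.25
E[R] = 2.5, Var(R) = 0.75
E[M²] = 2.25 + 1² = 3.25
E[R²] = 0.75 + 2.5² = 7
Var(Z) = 3.25*7 - (1*2.5)²
= 22.75 - 6.25 = 16.5

16.5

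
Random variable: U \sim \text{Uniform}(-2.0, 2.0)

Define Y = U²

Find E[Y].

Using E[X²] = Var(X) + (E[X])²:
E[U] = 0
Var(U) = (2 + 2)^2/12 = 1.3333333
E[U²] = 1.3333333 + 0² = 1.3333333 + 0 = 1.3333333

1.3333333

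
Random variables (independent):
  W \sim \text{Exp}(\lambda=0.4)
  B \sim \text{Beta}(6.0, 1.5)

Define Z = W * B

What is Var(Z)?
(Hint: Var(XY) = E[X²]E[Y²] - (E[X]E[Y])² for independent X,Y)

Var(XY) = E[X²]E[Y²] - (E[X]E[Y])²
E[W] = 2.5, Var(W) = 6.25
E[B] = 0.8, Var(B) = 0.018823529
E[W²] = 6.25 + 2.5² = 12.5
E[B²] = 0.018823529 + 0.8² = 0.65882353
Var(Z) = 12.5*0.65882353 - (2.5*0.8)²
= 8.2352941 - 4 = 4.2352941

4.2352941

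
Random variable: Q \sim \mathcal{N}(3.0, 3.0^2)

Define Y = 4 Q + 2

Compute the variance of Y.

For Y = aQ + b: Var(Y) = a² * Var(Q)
Var(Q) = 3.0^2 = 9
Var(Y) = 4² * 9 = 16 * 9 = 144

144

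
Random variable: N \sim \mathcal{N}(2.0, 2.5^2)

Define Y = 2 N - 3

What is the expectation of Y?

For Y = 2N - 3:
E[Y] = 2 * E[N] - 3
E[N] = 2.0 = 2
E[Y] = 2 * 2 - 3 = 1

1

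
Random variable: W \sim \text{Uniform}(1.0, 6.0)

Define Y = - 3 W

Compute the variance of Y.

For Y = aW + b: Var(Y) = a² * Var(W)
Var(W) = (6 - 1)^2/12 = 2.0833333
Var(Y) = (-3)² * 2.0833333 = 9 * 2.0833333 = 18.75

18.75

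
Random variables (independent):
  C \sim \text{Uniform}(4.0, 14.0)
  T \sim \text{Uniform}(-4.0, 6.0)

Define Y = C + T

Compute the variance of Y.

For independent RVs: Var(aX + bY) = a²Var(X) + b²Var(Y)
Var(C) = 8.3333333
Var(T) = 8.3333333
Var(Y) = 1²*8.3333333 + 1²*8.3333333
= 1*8.3333333 + 1*8.3333333 = 16.666667

16.666667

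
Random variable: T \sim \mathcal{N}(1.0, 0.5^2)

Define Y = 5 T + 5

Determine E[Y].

For Y = 5T + 5:
E[Y] = 5 * E[T] + 5
E[T] = 1.0 = 1
E[Y] = 5 * 1 + 5 = 10

10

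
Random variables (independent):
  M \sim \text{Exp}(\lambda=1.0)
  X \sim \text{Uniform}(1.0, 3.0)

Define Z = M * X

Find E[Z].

For independent RVs: E[XY] = E[X]*E[Y]
E[M] = 1
E[X] = 2
E[Z] = 1 * 2 = 2

2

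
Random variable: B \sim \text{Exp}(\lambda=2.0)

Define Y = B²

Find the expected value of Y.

Using E[X²] = Var(X) + (E[X])²:
E[B] = 0.5
Var(B) = 1/2.0^2 = 0.25
E[B²] = 0.25 + 0.5² = 0.25 + 0.25 = 0.5

0.5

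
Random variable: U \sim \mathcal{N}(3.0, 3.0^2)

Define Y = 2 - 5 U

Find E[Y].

For Y = -5U + 2:
E[Y] = -5 * E[U] + 2
E[U] = 3.0 = 3
E[Y] = -5 * 3 + 2 = -13

-13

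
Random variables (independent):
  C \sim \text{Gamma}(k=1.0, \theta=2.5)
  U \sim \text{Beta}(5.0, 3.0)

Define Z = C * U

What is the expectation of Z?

For independent RVs: E[XY] = E[X]*E[Y]
E[C] = 2.5
E[U] = 0.625
E[Z] = 2.5 * 0.625 = 1.5625

1.5625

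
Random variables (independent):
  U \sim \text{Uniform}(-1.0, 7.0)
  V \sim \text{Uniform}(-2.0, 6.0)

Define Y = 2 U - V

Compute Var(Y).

For independent RVs: Var(aX + bY) = a²Var(X) + b²Var(Y)
Var(U) = 5.3333333
Var(V) = 5.3333333
Var(Y) = 2²*5.3333333 + (-1)²*5.3333333
= 4*5.3333333 + 1*5.3333333 = 26.666667

26.666667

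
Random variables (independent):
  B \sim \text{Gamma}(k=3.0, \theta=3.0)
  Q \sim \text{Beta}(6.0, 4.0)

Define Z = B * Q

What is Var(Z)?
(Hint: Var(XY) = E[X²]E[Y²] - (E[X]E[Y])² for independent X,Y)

Var(XY) = E[X²]E[Y²] - (E[X]E[Y])²
E[B] = 9, Var(B) = 27
E[Q] = 0.6, Var(Q) = 0.021818182
E[B²] = 27 + 9² = 108
E[Q²] = 0.021818182 + 0.6² = 0.38181818
Var(Z) = 108*0.38181818 - (9*0.6)²
= 41.236364 - 29.16 = 12.076364

12.076364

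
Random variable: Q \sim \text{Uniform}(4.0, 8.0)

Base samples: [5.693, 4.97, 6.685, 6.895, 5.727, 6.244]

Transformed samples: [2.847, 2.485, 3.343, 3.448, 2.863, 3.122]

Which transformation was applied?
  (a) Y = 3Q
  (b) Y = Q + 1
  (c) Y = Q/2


Checking option (c) Y = Q/2:
  Q = 5.693 -> Y = 2.847 ✓
  Q = 4.97 -> Y = 2.485 ✓
  Q = 6.685 -> Y = 3.343 ✓
All samples match this transformation.

(c) Q/2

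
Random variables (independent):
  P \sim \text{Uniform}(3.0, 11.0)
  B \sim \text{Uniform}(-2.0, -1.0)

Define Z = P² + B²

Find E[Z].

E[Z] = E[P²] + E[B²]
E[P²] = Var(P) + E[P]² = 5.3333333 + 49 = 54.333333
E[B²] = Var(B) + E[B]² = 0.083333333 + 2.25 = 2.3333333
E[Z] = 54.333333 + 2.3333333 = 56.666667

56.666667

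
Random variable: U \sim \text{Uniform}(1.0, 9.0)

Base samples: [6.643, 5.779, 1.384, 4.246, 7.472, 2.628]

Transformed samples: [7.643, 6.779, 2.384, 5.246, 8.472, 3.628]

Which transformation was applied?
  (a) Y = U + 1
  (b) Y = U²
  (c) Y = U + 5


Checking option (a) Y = U + 1:
  U = 6.643 -> Y = 7.643 ✓
  U = 5.779 -> Y = 6.779 ✓
  U = 1.384 -> Y = 2.384 ✓
All samples match this transformation.

(a) U + 1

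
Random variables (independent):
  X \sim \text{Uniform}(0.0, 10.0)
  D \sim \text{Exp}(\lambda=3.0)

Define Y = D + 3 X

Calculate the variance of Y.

For independent RVs: Var(aX + bY) = a²Var(X) + b²Var(Y)
Var(X) = 8.3333333
Var(D) = 0.11111111
Var(Y) = 3²*8.3333333 + 1²*0.11111111
= 9*8.3333333 + 1*0.11111111 = 75.111111

75.111111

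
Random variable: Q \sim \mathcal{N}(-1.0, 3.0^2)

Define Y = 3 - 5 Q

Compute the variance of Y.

For Y = aQ + b: Var(Y) = a² * Var(Q)
Var(Q) = 3.0^2 = 9
Var(Y) = (-5)² * 9 = 25 * 9 = 225

225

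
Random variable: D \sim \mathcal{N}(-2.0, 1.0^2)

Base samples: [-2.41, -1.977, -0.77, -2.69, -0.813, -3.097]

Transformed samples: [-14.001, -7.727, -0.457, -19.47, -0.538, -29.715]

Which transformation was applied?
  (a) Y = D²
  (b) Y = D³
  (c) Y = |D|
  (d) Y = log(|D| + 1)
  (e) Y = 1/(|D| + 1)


Checking option (b) Y = D³:
  D = -2.41 -> Y = -14.001 ✓
  D = -1.977 -> Y = -7.727 ✓
  D = -0.77 -> Y = -0.457 ✓
All samples match this transformation.

(b) D³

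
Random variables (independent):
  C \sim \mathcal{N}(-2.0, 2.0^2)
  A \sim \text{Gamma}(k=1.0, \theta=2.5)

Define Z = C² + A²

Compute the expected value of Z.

E[Z] = E[C²] + E[A²]
E[C²] = Var(C) + E[C]² = 4 + 4 = 8
E[A²] = Var(A) + E[A]² = 6.25 + 6.25 = 12.5
E[Z] = 8 + 12.5 = 20.5

20.5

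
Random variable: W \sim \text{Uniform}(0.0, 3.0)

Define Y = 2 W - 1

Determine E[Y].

For Y = 2W - 1:
E[Y] = 2 * E[W] - 1
E[W] = (0 + 3)/2 = 1.5
E[Y] = 2 * 1.5 - 1 = 2

2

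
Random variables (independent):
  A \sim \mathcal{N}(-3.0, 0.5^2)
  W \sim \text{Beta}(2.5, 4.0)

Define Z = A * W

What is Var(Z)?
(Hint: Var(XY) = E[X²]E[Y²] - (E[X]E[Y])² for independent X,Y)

Var(XY) = E[X²]E[Y²] - (E[X]E[Y])²
E[A] = -3, Var(A) = 0.25
E[W] = 0.38461538, Var(W) = 0.031558185
E[A²] = 0.25 + (-3)² = 9.25
E[W²] = 0.031558185 + 0.38461538² = 0.17948718
Var(Z) = 9.25*0.17948718 - (-3*0.38461538)²
= 1.6602564 - 1.3313609 = 0.32889546

0.32889546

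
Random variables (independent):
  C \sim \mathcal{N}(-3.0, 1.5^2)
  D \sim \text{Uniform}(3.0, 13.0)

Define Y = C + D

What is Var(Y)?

For independent RVs: Var(aX + bY) = a²Var(X) + b²Var(Y)
Var(C) = 2.25
Var(D) = 8.3333333
Var(Y) = 1²*2.25 + 1²*8.3333333
= 1*2.25 + 1*8.3333333 = 10.583333

10.583333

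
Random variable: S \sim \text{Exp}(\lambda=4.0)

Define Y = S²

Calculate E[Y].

E[S²] = Var(S) + (E[S])² = 0.0625 + 0.0625 = 0.125

0.125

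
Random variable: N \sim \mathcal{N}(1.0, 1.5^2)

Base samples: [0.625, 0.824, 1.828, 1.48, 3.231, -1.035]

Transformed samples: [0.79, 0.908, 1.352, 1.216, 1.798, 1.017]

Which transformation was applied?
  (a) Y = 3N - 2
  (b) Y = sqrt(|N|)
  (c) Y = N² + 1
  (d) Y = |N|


Checking option (b) Y = sqrt(|N|):
  N = 0.625 -> Y = 0.79 ✓
  N = 0.824 -> Y = 0.908 ✓
  N = 1.828 -> Y = 1.352 ✓
All samples match this transformation.

(b) sqrt(|N|)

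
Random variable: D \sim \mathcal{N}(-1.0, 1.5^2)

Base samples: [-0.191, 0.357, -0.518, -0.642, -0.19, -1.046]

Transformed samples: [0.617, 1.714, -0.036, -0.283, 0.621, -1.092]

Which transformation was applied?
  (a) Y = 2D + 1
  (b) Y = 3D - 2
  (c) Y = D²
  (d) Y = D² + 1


Checking option (a) Y = 2D + 1:
  D = -0.191 -> Y = 0.617 ✓
  D = 0.357 -> Y = 1.714 ✓
  D = -0.518 -> Y = -0.036 ✓
All samples match this transformation.

(a) 2D + 1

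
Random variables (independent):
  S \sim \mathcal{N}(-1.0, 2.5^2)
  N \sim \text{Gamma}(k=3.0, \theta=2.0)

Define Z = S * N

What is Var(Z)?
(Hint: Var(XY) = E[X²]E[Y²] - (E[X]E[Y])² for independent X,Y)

Var(XY) = E[X²]E[Y²] - (E[X]E[Y])²
E[S] = -1, Var(S) = 6.25
E[N] = 6, Var(N) = 12
E[S²] = 6.25 + (-1)² = 7.25
E[N²] = 12 + 6² = 48
Var(Z) = 7.25*48 - (-1*6)²
= 348 - 36 = 312

312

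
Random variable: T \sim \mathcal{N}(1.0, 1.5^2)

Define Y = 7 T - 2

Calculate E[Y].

For Y = 7T - 2:
E[Y] = 7 * E[T] - 2
E[T] = 1.0 = 1
E[Y] = 7 * 1 - 2 = 5

5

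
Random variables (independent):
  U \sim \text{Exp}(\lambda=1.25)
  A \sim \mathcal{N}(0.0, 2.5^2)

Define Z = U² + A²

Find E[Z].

E[Z] = E[U²] + E[A²]
E[U²] = Var(U) + E[U]² = 0.64 + 0.64 = 1.28
E[A²] = Var(A) + E[A]² = 6.25 + 0 = 6.25
E[Z] = 1.28 + 6.25 = 7.53

7.53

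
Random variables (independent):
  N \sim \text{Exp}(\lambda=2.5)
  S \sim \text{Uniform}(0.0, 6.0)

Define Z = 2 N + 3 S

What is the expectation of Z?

E[Z] = 2*E[N] + 3*E[S]
E[N] = 0.4
E[S] = 3
E[Z] = 2*0.4 + 3*3 = 9.8

9.8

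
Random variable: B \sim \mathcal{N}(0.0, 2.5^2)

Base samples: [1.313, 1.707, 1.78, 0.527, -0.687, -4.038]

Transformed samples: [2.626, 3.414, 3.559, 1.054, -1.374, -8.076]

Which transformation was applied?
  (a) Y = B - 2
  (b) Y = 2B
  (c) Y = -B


Checking option (b) Y = 2B:
  B = 1.313 -> Y = 2.626 ✓
  B = 1.707 -> Y = 3.414 ✓
  B = 1.78 -> Y = 3.559 ✓
All samples match this transformation.

(b) 2B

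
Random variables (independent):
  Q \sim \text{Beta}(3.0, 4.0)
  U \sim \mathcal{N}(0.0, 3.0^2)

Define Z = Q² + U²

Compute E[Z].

E[Z] = E[Q²] + E[U²]
E[Q²] = Var(Q) + E[Q]² = 0.030612245 + 0.18367347 = 0.21428571
E[U²] = Var(U) + E[U]² = 9 + 0 = 9
E[Z] = 0.21428571 + 9 = 9.2142857

9.2142857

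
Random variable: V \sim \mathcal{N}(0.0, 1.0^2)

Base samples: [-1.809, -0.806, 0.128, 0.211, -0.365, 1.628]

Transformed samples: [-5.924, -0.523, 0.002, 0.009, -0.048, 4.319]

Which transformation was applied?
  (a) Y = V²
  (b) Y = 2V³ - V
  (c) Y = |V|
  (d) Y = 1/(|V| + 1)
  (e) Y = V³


Checking option (e) Y = V³:
  V = -1.809 -> Y = -5.924 ✓
  V = -0.806 -> Y = -0.523 ✓
  V = 0.128 -> Y = 0.002 ✓
All samples match this transformation.

(e) V³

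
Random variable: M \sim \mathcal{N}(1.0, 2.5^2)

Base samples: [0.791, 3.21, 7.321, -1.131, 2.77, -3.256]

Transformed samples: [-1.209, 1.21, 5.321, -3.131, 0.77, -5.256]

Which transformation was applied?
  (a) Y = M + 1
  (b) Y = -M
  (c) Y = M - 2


Checking option (c) Y = M - 2:
  M = 0.791 -> Y = -1.209 ✓
  M = 3.21 -> Y = 1.21 ✓
  M = 7.321 -> Y = 5.321 ✓
All samples match this transformation.

(c) M - 2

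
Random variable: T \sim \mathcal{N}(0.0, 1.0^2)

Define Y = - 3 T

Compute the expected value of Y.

For Y = -3T:
E[Y] = -3 * E[T]
E[T] = 0.0 = 0
E[Y] = -3 * 0 = 0

0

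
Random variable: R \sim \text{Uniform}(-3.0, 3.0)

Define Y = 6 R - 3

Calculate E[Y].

For Y = 6R - 3:
E[Y] = 6 * E[R] - 3
E[R] = (-3 + 3)/2 = 0
E[Y] = 6 * 0 - 3 = -3

-3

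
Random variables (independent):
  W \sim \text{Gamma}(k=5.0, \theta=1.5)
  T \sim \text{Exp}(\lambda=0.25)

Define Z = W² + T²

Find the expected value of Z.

E[Z] = E[W²] + E[T²]
E[W²] = Var(W) + E[W]² = 11.25 + 56.25 = 67.5
E[T²] = Var(T) + E[T]² = 16 + 16 = 32
E[Z] = 67.5 + 32 = 99.5

99.5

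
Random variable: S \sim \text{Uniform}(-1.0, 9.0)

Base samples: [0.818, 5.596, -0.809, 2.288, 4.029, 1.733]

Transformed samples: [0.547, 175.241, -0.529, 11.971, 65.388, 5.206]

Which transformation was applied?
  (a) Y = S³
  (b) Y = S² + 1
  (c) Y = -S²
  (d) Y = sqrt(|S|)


Checking option (a) Y = S³:
  S = 0.818 -> Y = 0.547 ✓
  S = 5.596 -> Y = 175.241 ✓
  S = -0.809 -> Y = -0.529 ✓
All samples match this transformation.

(a) S³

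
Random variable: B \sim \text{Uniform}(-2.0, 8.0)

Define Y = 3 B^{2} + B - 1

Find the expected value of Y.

E[Y] = 3*E[B²] + 1*E[B] - 1
E[B] = 3
E[B²] = Var(B) + (E[B])² = 8.3333333 + 9 = 17.333333
E[Y] = 3*17.333333 + 1*3 - 1 = 54

54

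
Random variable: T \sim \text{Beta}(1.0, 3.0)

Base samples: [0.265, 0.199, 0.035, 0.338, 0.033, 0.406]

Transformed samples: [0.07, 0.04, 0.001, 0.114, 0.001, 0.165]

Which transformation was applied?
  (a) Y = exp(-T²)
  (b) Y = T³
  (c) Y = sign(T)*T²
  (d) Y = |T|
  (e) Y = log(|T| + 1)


Checking option (c) Y = sign(T)*T²:
  T = 0.265 -> Y = 0.07 ✓
  T = 0.199 -> Y = 0.04 ✓
  T = 0.035 -> Y = 0.001 ✓
All samples match this transformation.

(c) sign(T)*T²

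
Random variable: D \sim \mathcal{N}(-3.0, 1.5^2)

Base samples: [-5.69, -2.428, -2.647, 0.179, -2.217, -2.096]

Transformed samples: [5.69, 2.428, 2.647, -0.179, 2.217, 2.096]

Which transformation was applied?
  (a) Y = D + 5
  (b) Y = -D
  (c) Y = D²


Checking option (b) Y = -D:
  D = -5.69 -> Y = 5.69 ✓
  D = -2.428 -> Y = 2.428 ✓
  D = -2.647 -> Y = 2.647 ✓
All samples match this transformation.

(b) -D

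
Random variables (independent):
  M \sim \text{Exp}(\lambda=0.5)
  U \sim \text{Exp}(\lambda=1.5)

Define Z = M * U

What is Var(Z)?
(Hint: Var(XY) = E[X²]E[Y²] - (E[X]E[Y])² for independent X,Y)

Var(XY) = E[X²]E[Y²] - (E[X]E[Y])²
E[M] = 2, Var(M) = 4
E[U] = 0.66666667, Var(U) = 0.44444444
E[M²] = 4 + 2² = 8
E[U²] = 0.44444444 + 0.66666667² = 0.88888889
Var(Z) = 8*0.88888889 - (2*0.66666667)²
= 7.1111111 - 1.7777778 = 5.3333333

5.3333333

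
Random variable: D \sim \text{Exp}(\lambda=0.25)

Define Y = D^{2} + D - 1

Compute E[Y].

E[Y] = 1*E[D²] + 1*E[D] - 1
E[D] = 4
E[D²] = Var(D) + (E[D])² = 16 + 16 = 32
E[Y] = 1*32 + 1*4 - 1 = 35

35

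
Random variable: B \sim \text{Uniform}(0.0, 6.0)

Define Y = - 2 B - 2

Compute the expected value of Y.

For Y = -2B - 2:
E[Y] = -2 * E[B] - 2
E[B] = (0 + 6)/2 = 3
E[Y] = -2 * 3 - 2 = -8

-8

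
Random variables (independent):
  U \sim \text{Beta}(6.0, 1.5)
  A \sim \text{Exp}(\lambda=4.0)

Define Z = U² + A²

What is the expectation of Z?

E[Z] = E[U²] + E[A²]
E[U²] = Var(U) + E[U]² = 0.018823529 + 0.64 = 0.65882353
E[A²] = Var(A) + E[A]² = 0.0625 + 0.0625 = 0.125
E[Z] = 0.65882353 + 0.125 = 0.78382353

0.78382353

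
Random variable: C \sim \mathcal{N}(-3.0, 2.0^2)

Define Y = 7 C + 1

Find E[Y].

For Y = 7C + 1:
E[Y] = 7 * E[C] + 1
E[C] = -3.0 = -3
E[Y] = 7 * (-3) + 1 = -20

-20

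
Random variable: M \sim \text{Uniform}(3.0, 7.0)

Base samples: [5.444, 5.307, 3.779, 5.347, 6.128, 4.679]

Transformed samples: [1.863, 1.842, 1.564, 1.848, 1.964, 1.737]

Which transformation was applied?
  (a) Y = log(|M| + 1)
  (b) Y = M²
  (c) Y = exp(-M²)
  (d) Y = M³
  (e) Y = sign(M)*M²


Checking option (a) Y = log(|M| + 1):
  M = 5.444 -> Y = 1.863 ✓
  M = 5.307 -> Y = 1.842 ✓
  M = 3.779 -> Y = 1.564 ✓
All samples match this transformation.

(a) log(|M| + 1)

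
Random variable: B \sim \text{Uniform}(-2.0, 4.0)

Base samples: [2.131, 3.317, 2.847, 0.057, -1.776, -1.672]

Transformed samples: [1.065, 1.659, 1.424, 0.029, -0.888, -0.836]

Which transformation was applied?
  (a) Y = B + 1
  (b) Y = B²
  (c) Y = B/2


Checking option (c) Y = B/2:
  B = 2.131 -> Y = 1.065 ✓
  B = 3.317 -> Y = 1.659 ✓
  B = 2.847 -> Y = 1.424 ✓
All samples match this transformation.

(c) B/2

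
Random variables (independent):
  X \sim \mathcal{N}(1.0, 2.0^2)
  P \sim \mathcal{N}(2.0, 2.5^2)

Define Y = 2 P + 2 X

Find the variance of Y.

For independent RVs: Var(aX + bY) = a²Var(X) + b²Var(Y)
Var(X) = 4
Var(P) = 6.25
Var(Y) = 2²*4 + 2²*6.25
= 4*4 + 4*6.25 = 41

41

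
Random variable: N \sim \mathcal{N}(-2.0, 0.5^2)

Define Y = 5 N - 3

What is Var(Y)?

For Y = aN + b: Var(Y) = a² * Var(N)
Var(N) = 0.5^2 = 0.25
Var(Y) = 5² * 0.25 = 25 * 0.25 = 6.25

6.25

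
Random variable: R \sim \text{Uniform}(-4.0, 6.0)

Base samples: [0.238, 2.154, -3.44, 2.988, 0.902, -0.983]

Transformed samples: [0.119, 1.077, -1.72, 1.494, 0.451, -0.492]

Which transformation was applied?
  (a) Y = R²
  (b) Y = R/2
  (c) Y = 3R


Checking option (b) Y = R/2:
  R = 0.238 -> Y = 0.119 ✓
  R = 2.154 -> Y = 1.077 ✓
  R = -3.44 -> Y = -1.72 ✓
All samples match this transformation.

(b) R/2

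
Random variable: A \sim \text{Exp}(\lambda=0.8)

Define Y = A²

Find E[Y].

E[A²] = Var(A) + (E[A])² = 1.5625 + 1.5625 = 3.125

3.125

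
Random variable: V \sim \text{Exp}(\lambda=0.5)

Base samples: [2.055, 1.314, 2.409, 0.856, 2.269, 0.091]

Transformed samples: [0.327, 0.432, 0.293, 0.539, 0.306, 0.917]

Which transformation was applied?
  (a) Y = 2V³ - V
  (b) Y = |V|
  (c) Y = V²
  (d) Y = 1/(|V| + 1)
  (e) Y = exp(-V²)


Checking option (d) Y = 1/(|V| + 1):
  V = 2.055 -> Y = 0.327 ✓
  V = 1.314 -> Y = 0.432 ✓
  V = 2.409 -> Y = 0.293 ✓
All samples match this transformation.

(d) 1/(|V| + 1)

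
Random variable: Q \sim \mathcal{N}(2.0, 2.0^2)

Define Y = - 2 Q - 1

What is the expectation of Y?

For Y = -2Q - 1:
E[Y] = -2 * E[Q] - 1
E[Q] = 2.0 = 2
E[Y] = -2 * 2 - 1 = -5

-5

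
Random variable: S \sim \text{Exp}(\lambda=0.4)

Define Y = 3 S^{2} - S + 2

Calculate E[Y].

E[Y] = 3*E[S²] - 1*E[S] + 2
E[S] = 2.5
E[S²] = Var(S) + (E[S])² = 6.25 + 6.25 = 12.5
E[Y] = 3*12.5 - 1*2.5 + 2 = 37

37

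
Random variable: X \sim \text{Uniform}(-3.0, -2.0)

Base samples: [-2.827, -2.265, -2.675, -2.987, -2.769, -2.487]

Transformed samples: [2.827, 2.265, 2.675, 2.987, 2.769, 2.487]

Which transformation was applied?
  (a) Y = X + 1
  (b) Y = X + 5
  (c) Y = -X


Checking option (c) Y = -X:
  X = -2.827 -> Y = 2.827 ✓
  X = -2.265 -> Y = 2.265 ✓
  X = -2.675 -> Y = 2.675 ✓
All samples match this transformation.

(c) -X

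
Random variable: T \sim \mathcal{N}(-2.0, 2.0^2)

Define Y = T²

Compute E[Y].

E[T²] = Var(T) + (E[T])² = 4 + 4 = 8

8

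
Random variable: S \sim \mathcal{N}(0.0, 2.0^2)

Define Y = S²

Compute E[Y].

Using E[X²] = Var(X) + (E[X])²:
E[S] = 0
Var(S) = 2.0^2 = 4
E[S²] = 4 + 0² = 4 + 0 = 4

4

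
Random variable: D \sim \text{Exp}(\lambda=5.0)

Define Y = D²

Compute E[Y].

E[D²] = Var(D) + (E[D])² = 0.04 + 0.04 = 0.08

0.08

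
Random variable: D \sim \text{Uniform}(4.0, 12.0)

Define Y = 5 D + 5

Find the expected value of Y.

For Y = 5D + 5:
E[Y] = 5 * E[D] + 5
E[D] = (4 + 12)/2 = 8
E[Y] = 5 * 8 + 5 = 45

45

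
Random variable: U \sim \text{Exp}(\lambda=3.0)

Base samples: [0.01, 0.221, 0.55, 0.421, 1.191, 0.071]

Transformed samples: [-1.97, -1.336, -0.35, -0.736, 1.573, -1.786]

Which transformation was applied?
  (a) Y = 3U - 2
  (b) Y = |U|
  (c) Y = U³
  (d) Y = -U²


Checking option (a) Y = 3U - 2:
  U = 0.01 -> Y = -1.97 ✓
  U = 0.221 -> Y = -1.336 ✓
  U = 0.55 -> Y = -0.35 ✓
All samples match this transformation.

(a) 3U - 2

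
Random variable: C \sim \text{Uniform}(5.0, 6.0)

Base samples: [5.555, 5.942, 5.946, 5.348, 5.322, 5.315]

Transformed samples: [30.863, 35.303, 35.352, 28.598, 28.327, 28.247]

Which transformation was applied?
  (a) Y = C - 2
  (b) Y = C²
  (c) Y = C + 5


Checking option (b) Y = C²:
  C = 5.555 -> Y = 30.863 ✓
  C = 5.942 -> Y = 35.303 ✓
  C = 5.946 -> Y = 35.352 ✓
All samples match this transformation.

(b) C²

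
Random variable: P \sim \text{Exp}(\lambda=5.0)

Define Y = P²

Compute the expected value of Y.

Using E[X²] = Var(X) + (E[X])²:
E[P] = 0.2
Var(P) = 1/5.0^2 = 0.04
E[P²] = 0.04 + 0.2² = 0.04 + 0.04 = 0.08

0.08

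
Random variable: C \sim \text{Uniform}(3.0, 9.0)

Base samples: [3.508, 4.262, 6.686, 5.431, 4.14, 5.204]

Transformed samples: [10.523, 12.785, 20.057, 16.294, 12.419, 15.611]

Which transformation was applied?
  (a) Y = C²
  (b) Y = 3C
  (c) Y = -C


Checking option (b) Y = 3C:
  C = 3.508 -> Y = 10.523 ✓
  C = 4.262 -> Y = 12.785 ✓
  C = 6.686 -> Y = 20.057 ✓
All samples match this transformation.

(b) 3C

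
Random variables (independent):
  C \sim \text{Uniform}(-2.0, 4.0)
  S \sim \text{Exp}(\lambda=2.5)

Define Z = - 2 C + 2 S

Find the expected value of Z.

E[Z] = -2*E[C] + 2*E[S]
E[C] = 1
E[S] = 0.4
E[Z] = -2*1 + 2*0.4 = -1.2

-1.2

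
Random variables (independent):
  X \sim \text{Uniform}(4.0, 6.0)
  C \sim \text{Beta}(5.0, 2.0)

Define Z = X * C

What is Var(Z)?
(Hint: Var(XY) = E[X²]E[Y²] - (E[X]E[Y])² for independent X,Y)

Var(XY) = E[X²]E[Y²] - (E[X]E[Y])²
E[X] = 5, Var(X) = 0.33333333
E[C] = 0.71428571, Var(C) = 0.025510204
E[X²] = 0.33333333 + 5² = 25.333333
E[C²] = 0.025510204 + 0.71428571² = 0.53571429
Var(Z) = 25.333333*0.53571429 - (5*0.71428571)²
= 13.571429 - 12.755102 = 0.81632653

0.81632653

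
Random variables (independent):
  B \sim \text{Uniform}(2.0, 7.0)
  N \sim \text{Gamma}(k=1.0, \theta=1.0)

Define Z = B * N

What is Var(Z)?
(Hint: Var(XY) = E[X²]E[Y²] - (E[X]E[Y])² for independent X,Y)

Var(XY) = E[X²]E[Y²] - (E[X]E[Y])²
E[B] = 4.5, Var(B) = 2.0833333
E[N] = 1, Var(N) = 1
E[B²] = 2.0833333 + 4.5² = 22.333333
E[N²] = 1 + 1² = 2
Var(Z) = 22.333333*2 - (4.5*1)²
= 44.666667 - 20.25 = 24.416667

24.416667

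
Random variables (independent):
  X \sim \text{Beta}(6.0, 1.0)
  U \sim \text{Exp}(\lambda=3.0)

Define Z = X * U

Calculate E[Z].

For independent RVs: E[XY] = E[X]*E[Y]
E[X] = 0.85714286
E[U] = 0.33333333
E[Z] = 0.85714286 * 0.33333333 = 0.28571429

0.28571429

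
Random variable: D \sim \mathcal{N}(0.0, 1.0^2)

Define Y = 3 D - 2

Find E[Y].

For Y = 3D - 2:
E[Y] = 3 * E[D] - 2
E[D] = 0.0 = 0
E[Y] = 3 * 0 - 2 = -2

-2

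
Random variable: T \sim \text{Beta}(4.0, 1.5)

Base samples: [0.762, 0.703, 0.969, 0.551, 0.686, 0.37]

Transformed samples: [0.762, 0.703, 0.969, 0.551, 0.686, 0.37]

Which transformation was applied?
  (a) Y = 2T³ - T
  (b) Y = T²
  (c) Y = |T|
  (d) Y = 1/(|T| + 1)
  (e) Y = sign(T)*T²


Checking option (c) Y = |T|:
  T = 0.762 -> Y = 0.762 ✓
  T = 0.703 -> Y = 0.703 ✓
  T = 0.969 -> Y = 0.969 ✓
All samples match this transformation.

(c) |T|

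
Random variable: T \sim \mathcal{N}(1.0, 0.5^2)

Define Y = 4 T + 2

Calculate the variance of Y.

For Y = aT + b: Var(Y) = a² * Var(T)
Var(T) = 0.5^2 = 0.25
Var(Y) = 4² * 0.25 = 16 * 0.25 = 4

4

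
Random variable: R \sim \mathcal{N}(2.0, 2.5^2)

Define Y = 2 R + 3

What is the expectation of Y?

For Y = 2R + 3:
E[Y] = 2 * E[R] + 3
E[R] = 2.0 = 2
E[Y] = 2 * 2 + 3 = 7

7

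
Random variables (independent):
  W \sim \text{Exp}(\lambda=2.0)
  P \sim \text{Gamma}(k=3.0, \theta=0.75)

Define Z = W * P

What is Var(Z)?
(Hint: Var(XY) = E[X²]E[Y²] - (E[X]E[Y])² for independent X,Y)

Var(XY) = E[X²]E[Y²] - (E[X]E[Y])²
E[W] = 0.5, Var(W) = 0.25
E[P] = 2.25, Var(P) = 1.6875
E[W²] = 0.25 + 0.5² = 0.5
E[P²] = 1.6875 + 2.25² = 6.75
Var(Z) = 0.5*6.75 - (0.5*2.25)²
= 3.375 - 1.265625 = 2.109375

2.109375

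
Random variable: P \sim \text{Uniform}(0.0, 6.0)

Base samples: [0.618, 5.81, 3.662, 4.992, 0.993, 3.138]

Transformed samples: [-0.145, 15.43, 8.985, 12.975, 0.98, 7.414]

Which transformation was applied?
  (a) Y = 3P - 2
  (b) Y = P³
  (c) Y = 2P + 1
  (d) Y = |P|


Checking option (a) Y = 3P - 2:
  P = 0.618 -> Y = -0.145 ✓
  P = 5.81 -> Y = 15.43 ✓
  P = 3.662 -> Y = 8.985 ✓
All samples match this transformation.

(a) 3P - 2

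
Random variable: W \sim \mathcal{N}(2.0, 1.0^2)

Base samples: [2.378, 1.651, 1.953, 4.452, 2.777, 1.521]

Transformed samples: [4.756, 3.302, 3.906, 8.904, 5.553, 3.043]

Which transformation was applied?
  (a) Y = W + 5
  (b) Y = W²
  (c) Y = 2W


Checking option (c) Y = 2W:
  W = 2.378 -> Y = 4.756 ✓
  W = 1.651 -> Y = 3.302 ✓
  W = 1.953 -> Y = 3.906 ✓
All samples match this transformation.

(c) 2W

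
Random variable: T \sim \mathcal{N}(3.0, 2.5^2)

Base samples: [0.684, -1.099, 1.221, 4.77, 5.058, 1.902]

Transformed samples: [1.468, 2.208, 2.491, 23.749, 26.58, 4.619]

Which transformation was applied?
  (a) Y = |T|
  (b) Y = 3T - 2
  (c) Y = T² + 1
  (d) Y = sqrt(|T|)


Checking option (c) Y = T² + 1:
  T = 0.684 -> Y = 1.468 ✓
  T = -1.099 -> Y = 2.208 ✓
  T = 1.221 -> Y = 2.491 ✓
All samples match this transformation.

(c) T² + 1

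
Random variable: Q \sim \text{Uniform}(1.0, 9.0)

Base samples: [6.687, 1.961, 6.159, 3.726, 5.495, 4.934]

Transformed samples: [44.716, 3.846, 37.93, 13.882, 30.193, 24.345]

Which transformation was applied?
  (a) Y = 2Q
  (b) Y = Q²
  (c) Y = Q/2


Checking option (b) Y = Q²:
  Q = 6.687 -> Y = 44.716 ✓
  Q = 1.961 -> Y = 3.846 ✓
  Q = 6.159 -> Y = 37.93 ✓
All samples match this transformation.

(b) Q²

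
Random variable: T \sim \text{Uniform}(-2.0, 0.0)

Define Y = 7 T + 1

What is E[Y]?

For Y = 7T + 1:
E[Y] = 7 * E[T] + 1
E[T] = (-2 + 0)/2 = -1
E[Y] = 7 * (-1) + 1 = -6

-6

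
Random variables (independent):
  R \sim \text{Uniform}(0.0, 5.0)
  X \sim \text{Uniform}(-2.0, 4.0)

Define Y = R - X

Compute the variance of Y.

For independent RVs: Var(aX + bY) = a²Var(X) + b²Var(Y)
Var(R) = 2.0833333
Var(X) = 3
Var(Y) = 1²*2.0833333 + (-1)²*3
= 1*2.0833333 + 1*3 = 5.0833333

5.0833333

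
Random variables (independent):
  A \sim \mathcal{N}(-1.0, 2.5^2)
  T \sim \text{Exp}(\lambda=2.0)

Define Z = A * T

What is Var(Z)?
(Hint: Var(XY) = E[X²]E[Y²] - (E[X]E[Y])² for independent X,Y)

Var(XY) = E[X²]E[Y²] - (E[X]E[Y])²
E[A] = -1, Var(A) = 6.25
E[T] = 0.5, Var(T) = 0.25
E[A²] = 6.25 + (-1)² = 7.25
E[T²] = 0.25 + 0.5² = 0.5
Var(Z) = 7.25*0.5 - (-1*0.5)²
= 3.625 - 0.25 = 3.375

3.375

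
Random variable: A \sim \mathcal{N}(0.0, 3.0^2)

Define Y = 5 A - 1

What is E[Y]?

For Y = 5A - 1:
E[Y] = 5 * E[A] - 1
E[A] = 0.0 = 0
E[Y] = 5 * 0 - 1 = -1

-1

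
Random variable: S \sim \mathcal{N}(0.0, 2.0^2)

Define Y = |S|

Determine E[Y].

For X ~ N(0, 2.0²), E[|X|] = sigma * sqrt(2/pi)
= 2.0 * sqrt(2/pi) = 1.5957691

1.5957691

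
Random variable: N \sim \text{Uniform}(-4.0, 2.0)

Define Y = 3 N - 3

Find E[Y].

For Y = 3N - 3:
E[Y] = 3 * E[N] - 3
E[N] = (-4 + 2)/2 = -1
E[Y] = 3 * (-1) - 3 = -6

-6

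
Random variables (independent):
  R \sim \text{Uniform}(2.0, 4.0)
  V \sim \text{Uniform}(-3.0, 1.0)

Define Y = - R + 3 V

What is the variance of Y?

For independent RVs: Var(aX + bY) = a²Var(X) + b²Var(Y)
Var(R) = 0.33333333
Var(V) = 1.3333333
Var(Y) = (-1)²*0.33333333 + 3²*1.3333333
= 1*0.33333333 + 9*1.3333333 = 12.333333

12.333333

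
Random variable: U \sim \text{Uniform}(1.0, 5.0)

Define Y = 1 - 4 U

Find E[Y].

For Y = -4U + 1:
E[Y] = -4 * E[U] + 1
E[U] = (1 + 5)/2 = 3
E[Y] = -4 * 3 + 1 = -11

-11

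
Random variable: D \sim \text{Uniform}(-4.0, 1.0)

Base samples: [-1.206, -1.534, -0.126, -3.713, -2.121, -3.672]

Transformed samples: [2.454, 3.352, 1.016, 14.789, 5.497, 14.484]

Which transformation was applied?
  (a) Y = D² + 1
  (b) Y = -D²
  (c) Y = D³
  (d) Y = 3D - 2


Checking option (a) Y = D² + 1:
  D = -1.206 -> Y = 2.454 ✓
  D = -1.534 -> Y = 3.352 ✓
  D = -0.126 -> Y = 1.016 ✓
All samples match this transformation.

(a) D² + 1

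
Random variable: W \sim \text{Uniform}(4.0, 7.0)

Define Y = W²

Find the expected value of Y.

E[W²] = Var(W) + (E[W])² = 0.75 + 30.25 = 31

31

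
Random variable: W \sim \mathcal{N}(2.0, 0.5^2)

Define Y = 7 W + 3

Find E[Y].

For Y = 7W + 3:
E[Y] = 7 * E[W] + 3
E[W] = 2.0 = 2
E[Y] = 7 * 2 + 3 = 17

17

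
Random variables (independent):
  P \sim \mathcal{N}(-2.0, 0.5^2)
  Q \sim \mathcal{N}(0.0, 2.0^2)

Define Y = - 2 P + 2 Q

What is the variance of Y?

For independent RVs: Var(aX + bY) = a²Var(X) + b²Var(Y)
Var(P) = 0.25
Var(Q) = 4
Var(Y) = (-2)²*0.25 + 2²*4
= 4*0.25 + 4*4 = 17

17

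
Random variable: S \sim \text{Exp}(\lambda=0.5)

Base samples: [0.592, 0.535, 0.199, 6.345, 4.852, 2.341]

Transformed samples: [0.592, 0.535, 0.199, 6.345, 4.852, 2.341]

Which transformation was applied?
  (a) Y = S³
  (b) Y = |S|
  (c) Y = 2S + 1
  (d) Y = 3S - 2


Checking option (b) Y = |S|:
  S = 0.592 -> Y = 0.592 ✓
  S = 0.535 -> Y = 0.535 ✓
  S = 0.199 -> Y = 0.199 ✓
All samples match this transformation.

(b) |S|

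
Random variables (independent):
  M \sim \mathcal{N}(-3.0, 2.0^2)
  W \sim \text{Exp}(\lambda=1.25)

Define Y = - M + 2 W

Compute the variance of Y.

For independent RVs: Var(aX + bY) = a²Var(X) + b²Var(Y)
Var(M) = 4
Var(W) = 0.64
Var(Y) = (-1)²*4 + 2²*0.64
= 1*4 + 4*0.64 = 6.56

6.56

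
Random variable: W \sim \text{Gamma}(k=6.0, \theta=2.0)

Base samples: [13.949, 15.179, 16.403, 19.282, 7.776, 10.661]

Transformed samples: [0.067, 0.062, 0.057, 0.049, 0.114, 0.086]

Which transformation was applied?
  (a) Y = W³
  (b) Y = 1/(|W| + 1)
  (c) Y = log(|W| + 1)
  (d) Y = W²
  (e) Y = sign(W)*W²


Checking option (b) Y = 1/(|W| + 1):
  W = 13.949 -> Y = 0.067 ✓
  W = 15.179 -> Y = 0.062 ✓
  W = 16.403 -> Y = 0.057 ✓
All samples match this transformation.

(b) 1/(|W| + 1)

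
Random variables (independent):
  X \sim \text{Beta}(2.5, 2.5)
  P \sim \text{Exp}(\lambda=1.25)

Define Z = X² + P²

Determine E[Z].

E[Z] = E[X²] + E[P²]
E[X²] = Var(X) + E[X]² = 0.041666667 + 0.25 = 0.29166667
E[P²] = Var(P) + E[P]² = 0.64 + 0.64 = 1.28
E[Z] = 0.29166667 + 1.28 = 1.5716667

1.5716667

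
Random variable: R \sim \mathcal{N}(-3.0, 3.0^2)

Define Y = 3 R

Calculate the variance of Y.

For Y = aR + b: Var(Y) = a² * Var(R)
Var(R) = 3.0^2 = 9
Var(Y) = 3² * 9 = 9 * 9 = 81

81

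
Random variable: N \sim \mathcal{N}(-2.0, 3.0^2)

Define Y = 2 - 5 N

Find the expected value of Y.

For Y = -5N + 2:
E[Y] = -5 * E[N] + 2
E[N] = -2.0 = -2
E[Y] = -5 * (-2) + 2 = 12

12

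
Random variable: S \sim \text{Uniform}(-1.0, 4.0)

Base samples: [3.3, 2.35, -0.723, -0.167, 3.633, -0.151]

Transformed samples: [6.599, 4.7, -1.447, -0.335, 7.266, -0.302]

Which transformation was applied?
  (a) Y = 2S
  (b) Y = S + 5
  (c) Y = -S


Checking option (a) Y = 2S:
  S = 3.3 -> Y = 6.599 ✓
  S = 2.35 -> Y = 4.7 ✓
  S = -0.723 -> Y = -1.447 ✓
All samples match this transformation.

(a) 2S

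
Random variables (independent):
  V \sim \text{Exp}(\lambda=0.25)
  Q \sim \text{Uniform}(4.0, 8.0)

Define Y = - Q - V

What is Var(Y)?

For independent RVs: Var(aX + bY) = a²Var(X) + b²Var(Y)
Var(V) = 16
Var(Q) = 1.3333333
Var(Y) = (-1)²*16 + (-1)²*1.3333333
= 1*16 + 1*1.3333333 = 17.333333

17.333333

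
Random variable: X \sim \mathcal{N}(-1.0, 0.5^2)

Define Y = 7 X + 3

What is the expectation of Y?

For Y = 7X + 3:
E[Y] = 7 * E[X] + 3
E[X] = -1.0 = -1
E[Y] = 7 * (-1) + 3 = -4

-4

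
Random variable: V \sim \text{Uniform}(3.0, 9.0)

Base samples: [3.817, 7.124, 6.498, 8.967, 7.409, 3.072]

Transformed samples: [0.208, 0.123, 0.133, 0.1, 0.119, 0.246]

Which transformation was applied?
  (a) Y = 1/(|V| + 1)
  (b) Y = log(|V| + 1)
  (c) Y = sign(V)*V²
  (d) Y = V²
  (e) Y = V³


Checking option (a) Y = 1/(|V| + 1):
  V = 3.817 -> Y = 0.208 ✓
  V = 7.124 -> Y = 0.123 ✓
  V = 6.498 -> Y = 0.133 ✓
All samples match this transformation.

(a) 1/(|V| + 1)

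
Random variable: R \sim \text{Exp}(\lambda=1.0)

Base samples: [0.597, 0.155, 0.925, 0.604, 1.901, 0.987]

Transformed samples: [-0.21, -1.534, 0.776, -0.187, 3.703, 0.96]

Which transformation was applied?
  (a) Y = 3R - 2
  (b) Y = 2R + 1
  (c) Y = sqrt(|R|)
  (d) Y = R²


Checking option (a) Y = 3R - 2:
  R = 0.597 -> Y = -0.21 ✓
  R = 0.155 -> Y = -1.534 ✓
  R = 0.925 -> Y = 0.776 ✓
All samples match this transformation.

(a) 3R - 2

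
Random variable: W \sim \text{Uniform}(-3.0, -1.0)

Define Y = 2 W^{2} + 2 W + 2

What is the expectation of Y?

E[Y] = 2*E[W²] + 2*E[W] + 2
E[W] = -2
E[W²] = Var(W) + (E[W])² = 0.33333333 + 4 = 4.3333333
E[Y] = 2*4.3333333 + 2*(-2) + 2 = 6.6666667

6.6666667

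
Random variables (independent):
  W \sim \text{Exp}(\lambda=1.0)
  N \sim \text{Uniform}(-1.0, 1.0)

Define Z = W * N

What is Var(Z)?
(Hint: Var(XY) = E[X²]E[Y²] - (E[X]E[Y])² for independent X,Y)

Var(XY) = E[X²]E[Y²] - (E[X]E[Y])²
E[W] = 1, Var(W) = 1
E[N] = 0, Var(N) = 0.33333333
E[W²] = 1 + 1² = 2
E[N²] = 0.33333333 + 0² = 0.33333333
Var(Z) = 2*0.33333333 - (1*0)²
= 0.66666667 - 0 = 0.66666667

0.66666667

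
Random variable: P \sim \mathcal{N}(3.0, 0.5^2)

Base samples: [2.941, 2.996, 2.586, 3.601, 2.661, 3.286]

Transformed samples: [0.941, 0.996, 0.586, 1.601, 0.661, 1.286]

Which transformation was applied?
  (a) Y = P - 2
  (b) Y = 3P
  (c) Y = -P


Checking option (a) Y = P - 2:
  P = 2.941 -> Y = 0.941 ✓
  P = 2.996 -> Y = 0.996 ✓
  P = 2.586 -> Y = 0.586 ✓
All samples match this transformation.

(a) P - 2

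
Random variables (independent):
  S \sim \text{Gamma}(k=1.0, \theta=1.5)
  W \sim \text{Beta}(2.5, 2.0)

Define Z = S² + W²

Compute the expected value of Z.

E[Z] = E[S²] + E[W²]
E[S²] = Var(S) + E[S]² = 2.25 + 2.25 = 4.5
E[W²] = Var(W) + E[W]² = 0.044893378 + 0.30864198 = 0.35353535
E[Z] = 4.5 + 0.35353535 = 4.8535354

4.8535354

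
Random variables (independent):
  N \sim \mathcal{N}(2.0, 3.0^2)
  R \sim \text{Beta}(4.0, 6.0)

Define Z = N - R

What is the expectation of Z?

E[Z] = 1*E[N] - 1*E[R]
E[N] = 2
E[R] = 0.4
E[Z] = 1*2 - 1*0.4 = 1.6

1.6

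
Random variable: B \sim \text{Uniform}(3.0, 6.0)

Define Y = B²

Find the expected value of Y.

E[B²] = Var(B) + (E[B])² = 0.75 + 20.25 = 21

21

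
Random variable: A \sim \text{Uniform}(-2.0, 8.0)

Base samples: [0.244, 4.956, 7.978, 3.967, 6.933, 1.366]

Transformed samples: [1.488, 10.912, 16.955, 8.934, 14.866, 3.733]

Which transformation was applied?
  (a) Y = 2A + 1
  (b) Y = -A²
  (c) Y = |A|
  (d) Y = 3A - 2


Checking option (a) Y = 2A + 1:
  A = 0.244 -> Y = 1.488 ✓
  A = 4.956 -> Y = 10.912 ✓
  A = 7.978 -> Y = 16.955 ✓
All samples match this transformation.

(a) 2A + 1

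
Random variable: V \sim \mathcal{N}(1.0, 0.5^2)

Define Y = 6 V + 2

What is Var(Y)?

For Y = aV + b: Var(Y) = a² * Var(V)
Var(V) = 0.5^2 = 0.25
Var(Y) = 6² * 0.25 = 36 * 0.25 = 9

9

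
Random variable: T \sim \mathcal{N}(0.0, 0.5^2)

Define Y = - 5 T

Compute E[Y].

For Y = -5T:
E[Y] = -5 * E[T]
E[T] = 0.0 = 0
E[Y] = -5 * 0 = 0

0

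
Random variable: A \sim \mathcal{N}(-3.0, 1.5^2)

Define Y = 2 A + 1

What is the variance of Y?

For Y = aA + b: Var(Y) = a² * Var(A)
Var(A) = 1.5^2 = 2.25
Var(Y) = 2² * 2.25 = 4 * 2.25 = 9

9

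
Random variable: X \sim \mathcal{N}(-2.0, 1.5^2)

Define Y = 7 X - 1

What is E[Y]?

For Y = 7X - 1:
E[Y] = 7 * E[X] - 1
E[X] = -2.0 = -2
E[Y] = 7 * (-2) - 1 = -15

-15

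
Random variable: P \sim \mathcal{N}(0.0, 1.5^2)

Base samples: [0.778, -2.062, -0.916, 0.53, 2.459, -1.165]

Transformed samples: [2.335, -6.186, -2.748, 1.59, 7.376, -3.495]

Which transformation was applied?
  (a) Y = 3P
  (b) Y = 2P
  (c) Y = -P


Checking option (a) Y = 3P:
  P = 0.778 -> Y = 2.335 ✓
  P = -2.062 -> Y = -6.186 ✓
  P = -0.916 -> Y = -2.748 ✓
All samples match this transformation.

(a) 3P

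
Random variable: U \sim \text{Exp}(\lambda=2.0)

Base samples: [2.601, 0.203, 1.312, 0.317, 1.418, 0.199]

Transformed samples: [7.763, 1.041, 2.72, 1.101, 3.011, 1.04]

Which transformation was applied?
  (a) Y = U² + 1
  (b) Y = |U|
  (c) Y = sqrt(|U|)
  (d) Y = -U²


Checking option (a) Y = U² + 1:
  U = 2.601 -> Y = 7.763 ✓
  U = 0.203 -> Y = 1.041 ✓
  U = 1.312 -> Y = 2.72 ✓
All samples match this transformation.

(a) U² + 1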